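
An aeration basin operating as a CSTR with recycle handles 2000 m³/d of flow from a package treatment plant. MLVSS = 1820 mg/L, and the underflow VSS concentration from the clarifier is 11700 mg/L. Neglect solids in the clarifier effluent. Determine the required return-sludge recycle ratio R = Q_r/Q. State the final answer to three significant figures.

R = Q_r/Q = X/(X_r − X) = 1820 / (11700 − 1820) = 0.1842.

R ≈ 0.184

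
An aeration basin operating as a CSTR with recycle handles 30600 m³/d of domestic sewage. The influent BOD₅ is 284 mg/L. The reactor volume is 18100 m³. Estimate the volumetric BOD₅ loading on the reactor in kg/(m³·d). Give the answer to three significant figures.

L_v ≈ 0.480 kg BOD₅/(m³·d)

Volumetric loading L_v = Q·S₀ / V = 30600 × 284 g/m³ / 18100 m³ = 480.1 g/(m³·d) = 0.4801 kg BOD₅/(m³·d).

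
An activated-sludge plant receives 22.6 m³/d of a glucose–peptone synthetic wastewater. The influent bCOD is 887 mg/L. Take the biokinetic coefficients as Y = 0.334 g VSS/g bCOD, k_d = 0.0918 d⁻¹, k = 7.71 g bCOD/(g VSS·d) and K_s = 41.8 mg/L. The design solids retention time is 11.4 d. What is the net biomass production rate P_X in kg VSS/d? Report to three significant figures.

From the Monod/SRT balance for a CMAS, S = K_s·(1+k_d θ_c)/[θ_c·(Y k − k_d) − 1] = 41.8 × (1 + 0.0918 × 11.4) / [11.4 × (0.334 × 7.71 − 0.0918) − 1] = 85.54 / 27.31 = 3.132 mg/L.
Correct the yield for decay: Y_obs = Y/(1 + k_d θ_c) = 0.334 / (1 + 0.0918 × 11.4) = 0.334 / 2.047 = 0.1632.
ΔS = 887 − 3.13 = 883.9 mg/L, so the substrate removal rate is 22.6 × 883.9/1000 = 19.98 kg bCOD/d.
So the net sludge growth is P_X = 0.1632 × 19.98 = 3.260 kg VSS/d.

P_X ≈ 3.26 kg VSS/d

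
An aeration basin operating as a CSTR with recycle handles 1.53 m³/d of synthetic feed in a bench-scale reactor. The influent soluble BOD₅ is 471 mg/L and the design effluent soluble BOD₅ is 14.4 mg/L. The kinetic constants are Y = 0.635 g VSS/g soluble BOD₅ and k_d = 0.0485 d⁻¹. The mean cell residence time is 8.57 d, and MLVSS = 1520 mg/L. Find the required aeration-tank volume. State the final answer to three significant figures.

V ≈ 1.77 m³

Steady-state biomass mass balance: V·X·(1 + k_d·θ_c) = Y·Q·(S₀ − S)·θ_c, so V = 0.635 × 1.53 × (471 − 14.4) × 8.57 / [1520 × (1 + 0.0485 × 8.57)] = 3.8×10^3 / 2152 = 1.767 m³.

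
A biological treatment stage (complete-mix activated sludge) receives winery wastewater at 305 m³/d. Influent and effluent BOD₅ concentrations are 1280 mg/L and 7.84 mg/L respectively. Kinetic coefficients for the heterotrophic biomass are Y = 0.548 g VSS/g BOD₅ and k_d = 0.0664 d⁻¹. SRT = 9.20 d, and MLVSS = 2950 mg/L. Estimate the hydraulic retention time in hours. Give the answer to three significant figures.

From the SRT design equation V = Y Q (S₀−S) θ_c / [X (1 + k_d θ_c)] = 0.548 × 305 × (1280 − 7.84) × 9.20 / [2950 × (1 + 0.0664 × 9.20)] = 1.96×10^6 / 4752 = 411.6 m³.
HRT = V/Q = 411.6 m³ / 305 m³·d⁻¹ = 1.350 d × 24 = 32.39 h.

τ ≈ 32.4 h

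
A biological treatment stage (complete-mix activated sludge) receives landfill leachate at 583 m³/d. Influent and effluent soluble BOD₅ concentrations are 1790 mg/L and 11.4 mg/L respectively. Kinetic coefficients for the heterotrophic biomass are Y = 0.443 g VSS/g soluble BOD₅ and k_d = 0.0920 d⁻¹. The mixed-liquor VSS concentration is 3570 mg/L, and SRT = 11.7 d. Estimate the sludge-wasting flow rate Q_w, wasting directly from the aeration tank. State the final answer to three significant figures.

From the SRT design equation V = Y Q (S₀−S) θ_c / [X (1 + k_d θ_c)] = 0.443 × 583 × (1790 − 11.4) × 11.7 / [3570 × (1 + 0.0920 × 11.7)] = 5.37×10^6 / 7413 = 725.0 m³.
For wasting at MLVSS concentration, Q_w = V/θ_c = 725.0/11.7 = 61.97 m³/d.

Q_w ≈ 62.0 m³/d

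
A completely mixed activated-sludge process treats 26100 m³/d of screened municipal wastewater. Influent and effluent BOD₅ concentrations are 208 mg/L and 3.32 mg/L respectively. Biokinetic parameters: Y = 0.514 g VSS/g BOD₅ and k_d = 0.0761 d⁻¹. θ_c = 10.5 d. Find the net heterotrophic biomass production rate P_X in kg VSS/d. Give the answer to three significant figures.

P_X ≈ 1530 kg VSS/d

Observed yield with endogenous decay: Y_obs = Y / (1 + k_d·θ_c) = 0.514 / (1 + 0.0761 × 10.5) = 0.514 / 1.799 = 0.2857 g VSS/g BOD₅.
ΔS = 208 − 3.32 = 204.7 mg/L, so the substrate removal rate is 26100 × 204.7/1000 = 5342 kg BOD₅/d.
Biomass produced: P_X = Y_obs·Q·ΔS = 0.2857 × 5342 ≈ 1526 kg VSS/d.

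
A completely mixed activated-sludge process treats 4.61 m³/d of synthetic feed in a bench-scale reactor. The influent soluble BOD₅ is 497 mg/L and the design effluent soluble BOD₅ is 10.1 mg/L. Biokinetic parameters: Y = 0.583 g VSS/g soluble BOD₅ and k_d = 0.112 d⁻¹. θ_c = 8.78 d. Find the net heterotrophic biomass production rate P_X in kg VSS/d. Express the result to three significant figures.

Y_obs = Y / (1 + k_d θ_c) = 0.583 / (1 + 0.112 × 8.78) = 0.583 / 1.983 = 0.2939.
ΔS = 497 − 10.1 = 486.9 mg/L, so the substrate removal rate is 4.61 × 486.9/1000 = 2.245 kg soluble BOD₅/d.
P_X = Y_obs · Q(S₀ − S) = 0.2939 × 2.245 = 0.6598 kg VSS/d.

P_X ≈ 0.660 kg VSS/d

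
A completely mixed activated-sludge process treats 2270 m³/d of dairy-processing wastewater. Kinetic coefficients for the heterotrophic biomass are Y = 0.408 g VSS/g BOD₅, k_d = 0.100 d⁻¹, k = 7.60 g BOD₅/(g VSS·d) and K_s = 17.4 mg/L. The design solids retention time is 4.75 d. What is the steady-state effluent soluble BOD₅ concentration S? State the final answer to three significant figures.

S ≈ 1.94 mg/L

For a completely mixed reactor with recycle the Lawrence–McCarty relation gives S = K_s·(1 + k_d·θ_c) / [θ_c·(Y·k − k_d) − 1] = 17.4 × (1 + 0.100 × 4.75) / [4.75 × (0.408 × 7.60 − 0.100) − 1] = 25.66 / 13.25 = 1.936 mg/L.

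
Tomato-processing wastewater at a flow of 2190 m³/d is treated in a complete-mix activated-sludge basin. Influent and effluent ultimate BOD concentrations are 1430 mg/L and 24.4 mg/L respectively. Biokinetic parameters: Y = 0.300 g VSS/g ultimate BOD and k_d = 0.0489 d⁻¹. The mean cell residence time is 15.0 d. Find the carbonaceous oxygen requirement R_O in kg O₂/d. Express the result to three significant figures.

Observed yield with endogenous decay: Y_obs = Y / (1 + k_d·θ_c) = 0.300 / (1 + 0.0489 × 15.0) = 0.300 / 1.734 = 0.1731 g VSS/g ultimate BOD.
Mass of ultimate BOD removed per day: Q(S₀ − S) = 2190 × 1406 g/m³ = 3078 kg/d.
Biomass synthesised: P_X = Y_obs × 3078 = 532.7 kg VSS/d.
Carbonaceous O₂ demand = substrate oxidised − cell-mass equivalent = 3078 − 1.42 × 532.7 = 2322 kg O₂/d.

R_O ≈ 2320 kg O₂/d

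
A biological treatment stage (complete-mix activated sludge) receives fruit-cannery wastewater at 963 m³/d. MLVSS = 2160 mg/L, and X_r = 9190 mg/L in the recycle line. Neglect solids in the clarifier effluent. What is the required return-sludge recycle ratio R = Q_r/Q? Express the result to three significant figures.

R = Q_r/Q = X/(X_r − X) = 2160 / (9190 − 2160) = 0.3073.

R ≈ 0.307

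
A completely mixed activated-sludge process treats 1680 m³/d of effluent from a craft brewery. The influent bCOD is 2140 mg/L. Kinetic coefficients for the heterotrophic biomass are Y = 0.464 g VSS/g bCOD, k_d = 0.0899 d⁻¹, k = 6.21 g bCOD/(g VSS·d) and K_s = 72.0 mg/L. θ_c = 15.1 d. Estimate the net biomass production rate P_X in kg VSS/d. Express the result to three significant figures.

P_X ≈ 706 kg VSS/d

From the Monod/SRT balance for a CMAS, S = K_s·(1+k_d θ_c)/[θ_c·(Y k − k_d) − 1] = 72.0 × (1 + 0.0899 × 15.1) / [15.1 × (0.464 × 6.21 − 0.0899) − 1] = 169.7 / 41.15 = 4.125 mg/L.
The observed yield is Y_obs = Y/(1 + k_d·θ_c) = 0.464 / (1 + 0.0899 × 15.1) = 0.464 / 2.357 = 0.1968 g VSS per g bCOD removed.
Mass of bCOD removed per day: Q(S₀ − S) = 1680 × 2136 g/m³ = 3588 kg/d.
Net biomass production P_X = Y_obs × Q·(S₀ − S) = 0.1968 × 3588 = 706.2 kg VSS/d.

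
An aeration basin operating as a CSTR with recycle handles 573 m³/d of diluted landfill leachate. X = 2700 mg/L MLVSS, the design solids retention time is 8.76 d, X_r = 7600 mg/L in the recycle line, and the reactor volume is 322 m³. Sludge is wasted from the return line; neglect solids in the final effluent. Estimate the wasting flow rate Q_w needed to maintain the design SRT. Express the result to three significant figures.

θ_c = V·X/(Q_w·X_r) when wasting from the recycle, so Q_w = V·X/(θ_c·X_r) = 322.0 × 2700 / (8.76 × 7600) = 13.06 m³/d.

Q_w ≈ 13.1 m³/d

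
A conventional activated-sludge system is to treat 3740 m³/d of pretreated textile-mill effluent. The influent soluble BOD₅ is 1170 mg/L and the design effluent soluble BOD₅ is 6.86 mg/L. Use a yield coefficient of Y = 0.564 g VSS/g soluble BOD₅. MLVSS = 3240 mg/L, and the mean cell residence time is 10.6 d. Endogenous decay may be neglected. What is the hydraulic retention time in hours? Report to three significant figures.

τ ≈ 51.5 h

Biomass mass balance (decay neglected): V·X = Y·Q·(S₀ − S)·θ_c, so V = 0.564 × 3740 × (1170 − 6.86) × 10.6 / 3240 = 8027 m³.
Hydraulic retention time τ = V/Q = 8027 / 3740 = 2.146 d = 51.51 h.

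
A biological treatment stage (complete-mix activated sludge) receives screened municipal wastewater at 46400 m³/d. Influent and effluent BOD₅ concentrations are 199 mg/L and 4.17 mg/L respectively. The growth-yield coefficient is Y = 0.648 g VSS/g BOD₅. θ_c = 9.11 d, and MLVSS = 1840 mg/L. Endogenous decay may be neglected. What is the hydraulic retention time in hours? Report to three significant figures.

τ ≈ 15.0 h

Biomass mass balance (decay neglected): V·X = Y·Q·(S₀ − S)·θ_c, so V = 0.648 × 46400 × (199 − 4.17) × 9.11 / 1840 = 29003 m³.
Hydraulic retention time τ = V/Q = 29003 / 46400 = 0.6251 d = 15.00 h.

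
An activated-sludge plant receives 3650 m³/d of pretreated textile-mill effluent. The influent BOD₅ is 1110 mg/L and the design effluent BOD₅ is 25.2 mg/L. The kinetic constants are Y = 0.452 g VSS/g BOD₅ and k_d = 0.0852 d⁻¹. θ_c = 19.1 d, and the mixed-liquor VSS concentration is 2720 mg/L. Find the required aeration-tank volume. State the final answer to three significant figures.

V ≈ 4780 m³

From the SRT design equation V = Y Q (S₀−S) θ_c / [X (1 + k_d θ_c)] = 0.452 × 3650 × (1110 − 25.2) × 19.1 / [2720 × (1 + 0.0852 × 19.1)] = 3.42×10^7 / 7146 = 4783 m³.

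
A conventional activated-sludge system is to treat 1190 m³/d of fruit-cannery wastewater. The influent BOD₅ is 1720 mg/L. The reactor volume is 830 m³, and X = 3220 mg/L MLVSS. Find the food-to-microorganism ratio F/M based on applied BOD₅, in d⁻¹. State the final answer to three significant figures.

F/M ≈ 0.766 d⁻¹

F/M = applied load / biomass = Q·S₀/(V·X) = 1190 × 1720 / (830.0 × 3220) = 0.7658 d⁻¹.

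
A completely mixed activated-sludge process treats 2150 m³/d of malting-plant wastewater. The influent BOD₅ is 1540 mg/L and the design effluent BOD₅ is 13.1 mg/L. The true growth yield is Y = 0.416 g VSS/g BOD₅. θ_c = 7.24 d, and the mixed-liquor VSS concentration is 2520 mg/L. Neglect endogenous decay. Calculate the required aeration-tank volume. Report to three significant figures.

V ≈ 3920 m³

V·X = Y·Q·ΔS·θ_c gives V = 0.416 × 2150 × (1540 − 13.1) × 7.24 / 2520 = 3924 m³.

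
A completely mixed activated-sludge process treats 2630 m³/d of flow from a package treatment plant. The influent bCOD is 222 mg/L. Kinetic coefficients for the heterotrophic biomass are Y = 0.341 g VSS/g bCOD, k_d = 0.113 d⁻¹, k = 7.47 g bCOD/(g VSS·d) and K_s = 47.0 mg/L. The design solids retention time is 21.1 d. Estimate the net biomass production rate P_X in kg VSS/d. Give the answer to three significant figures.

P_X ≈ 58.0 kg VSS/d

From the Monod/SRT balance for a CMAS, S = K_s·(1+k_d θ_c)/[θ_c·(Y k − k_d) − 1] = 47.0 × (1 + 0.113 × 21.1) / [21.1 × (0.341 × 7.47 − 0.113) − 1] = 159.1 / 50.36 = 3.158 mg/L.
Y_obs = Y / (1 + k_d θ_c) = 0.341 / (1 + 0.113 × 21.1) = 0.341 / 3.384 = 0.1008.
Q·(S₀ − S) = 2630 × (222 − 3.16) × 10⁻³ = 575.5 kg/d removed.
Biomass produced: P_X = Y_obs·Q·ΔS = 0.1008 × 575.5 ≈ 57.99 kg VSS/d.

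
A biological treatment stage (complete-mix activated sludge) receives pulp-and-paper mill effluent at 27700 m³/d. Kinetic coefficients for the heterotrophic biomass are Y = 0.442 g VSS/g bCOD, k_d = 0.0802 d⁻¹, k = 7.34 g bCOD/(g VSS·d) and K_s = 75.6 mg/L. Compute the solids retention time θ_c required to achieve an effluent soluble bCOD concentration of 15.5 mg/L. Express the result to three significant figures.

From 1/θ_c = Y·k·S/(K_s + S) − k_d: Y·k·S/(K_s+S) = 0.442 × 7.34 × 15.5 / (75.6 + 15.5) = 0.5520 d⁻¹.
Then 1/θ_c = μ − k_d = 0.5520 − 0.0802 = 0.4718 d⁻¹, giving θ_c = 2.120 d.

θ_c ≈ 2.12 d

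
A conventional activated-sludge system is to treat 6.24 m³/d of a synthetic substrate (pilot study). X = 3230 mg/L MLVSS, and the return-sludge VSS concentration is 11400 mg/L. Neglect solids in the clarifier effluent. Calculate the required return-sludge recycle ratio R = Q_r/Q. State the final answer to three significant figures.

R ≈ 0.395

Solids balance on the clarifier gives (1+R)X = R·X_r, so R = X/(X_r − X) = 3230 / (11400 − 3230) = 0.3953.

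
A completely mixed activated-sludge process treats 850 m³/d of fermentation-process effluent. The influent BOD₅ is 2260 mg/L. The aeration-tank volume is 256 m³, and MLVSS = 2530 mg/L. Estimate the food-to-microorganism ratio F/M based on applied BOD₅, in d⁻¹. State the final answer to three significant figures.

F/M ≈ 2.97 d⁻¹

F/M = applied load / biomass = Q·S₀/(V·X) = 850 × 2260 / (256.0 × 2530) = 2.966 d⁻¹.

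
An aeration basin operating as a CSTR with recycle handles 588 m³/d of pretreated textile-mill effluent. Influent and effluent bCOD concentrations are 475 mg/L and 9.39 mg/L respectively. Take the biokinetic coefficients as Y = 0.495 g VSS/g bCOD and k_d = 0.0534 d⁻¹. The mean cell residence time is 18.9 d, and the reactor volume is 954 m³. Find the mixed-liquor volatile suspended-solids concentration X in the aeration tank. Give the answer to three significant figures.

X ≈ 1340 mg/L

Solving the biomass balance for X: X = Y Q (S₀−S) θ_c / [V (1+k_d θ_c)] = 0.495 × 588 × (475 − 9.39) × 18.9 / [954 × (1 + 0.0534 × 18.9)] = 1336 mg/L.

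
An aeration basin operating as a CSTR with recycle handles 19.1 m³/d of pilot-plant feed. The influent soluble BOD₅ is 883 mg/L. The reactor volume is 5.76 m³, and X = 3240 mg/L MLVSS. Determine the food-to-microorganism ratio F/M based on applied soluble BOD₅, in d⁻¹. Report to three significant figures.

F/M = Q·S₀ / (V·X) = 19.1 × 883 / (5.760 × 3240) = 0.9037 g soluble BOD₅·(g VSS·d)⁻¹.

F/M ≈ 0.904 d⁻¹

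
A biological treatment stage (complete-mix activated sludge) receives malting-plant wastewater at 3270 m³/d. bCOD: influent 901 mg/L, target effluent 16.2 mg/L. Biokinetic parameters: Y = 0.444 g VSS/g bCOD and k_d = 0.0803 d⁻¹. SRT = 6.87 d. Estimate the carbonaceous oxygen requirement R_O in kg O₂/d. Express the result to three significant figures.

Observed yield with endogenous decay: Y_obs = Y / (1 + k_d·θ_c) = 0.444 / (1 + 0.0803 × 6.87) = 0.444 / 1.552 = 0.2861 g VSS/g bCOD.
ΔS = 901 − 16.2 = 884.8 mg/L, so the substrate removal rate is 3270 × 884.8/1000 = 2893 kg bCOD/d.
Biomass synthesised: P_X = Y_obs × 2893 = 827.9 kg VSS/d.
R_O = Q·(S₀ − S) − 1.42·P_X = 2893 − 1.42 × 827.9 = 1718 kg O₂/d.

R_O ≈ 1720 kg O₂/d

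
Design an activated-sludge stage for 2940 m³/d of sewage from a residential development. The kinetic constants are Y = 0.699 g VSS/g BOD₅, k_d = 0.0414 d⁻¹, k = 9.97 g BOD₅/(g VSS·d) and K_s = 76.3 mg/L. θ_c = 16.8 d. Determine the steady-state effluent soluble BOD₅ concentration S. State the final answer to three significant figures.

From the Monod/SRT balance for a CMAS, S = K_s·(1+k_d θ_c)/[θ_c·(Y k − k_d) − 1] = 76.3 × (1 + 0.0414 × 16.8) / [16.8 × (0.699 × 9.97 − 0.0414) − 1] = 129.4 / 115.4 = 1.121 mg/L.

S ≈ 1.12 mg/L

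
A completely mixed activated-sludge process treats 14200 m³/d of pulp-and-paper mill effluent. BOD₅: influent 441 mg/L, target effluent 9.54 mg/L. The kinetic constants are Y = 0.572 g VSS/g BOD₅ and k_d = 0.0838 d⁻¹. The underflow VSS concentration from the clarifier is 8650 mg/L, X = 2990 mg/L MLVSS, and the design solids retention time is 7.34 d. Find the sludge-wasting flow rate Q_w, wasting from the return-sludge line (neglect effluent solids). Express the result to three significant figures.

From the SRT design equation V = Y Q (S₀−S) θ_c / [X (1 + k_d θ_c)] = 0.572 × 14200 × (441 − 9.54) × 7.34 / [2990 × (1 + 0.0838 × 7.34)] = 2.57×10^7 / 4829 = 5327 m³.
Q_w = (V·X)/(θ_c X_r) = 5327 × 2990 / (7.34 × 8650) = 250.8 m³/d.

Q_w ≈ 251 m³/d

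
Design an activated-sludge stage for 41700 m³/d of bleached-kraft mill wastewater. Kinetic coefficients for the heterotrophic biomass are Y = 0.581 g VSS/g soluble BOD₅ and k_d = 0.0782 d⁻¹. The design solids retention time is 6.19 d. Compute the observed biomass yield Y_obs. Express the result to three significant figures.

Y_obs ≈ 0.391 g VSS/g soluble BOD₅

Correct the yield for decay: Y_obs = Y/(1 + k_d θ_c) = 0.581 / (1 + 0.0782 × 6.19) = 0.581 / 1.484 = 0.3915.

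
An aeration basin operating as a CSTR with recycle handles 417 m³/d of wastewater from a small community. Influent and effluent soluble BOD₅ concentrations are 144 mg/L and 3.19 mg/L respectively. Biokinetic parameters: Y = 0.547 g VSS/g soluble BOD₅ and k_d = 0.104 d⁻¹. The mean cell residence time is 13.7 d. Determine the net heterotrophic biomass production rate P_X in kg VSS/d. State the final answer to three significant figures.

P_X ≈ 13.2 kg VSS/d

Observed yield with endogenous decay: Y_obs = Y / (1 + k_d·θ_c) = 0.547 / (1 + 0.104 × 13.7) = 0.547 / 2.425 = 0.2256 g VSS/g soluble BOD₅.
Q·(S₀ − S) = 417 × (144 − 3.19) × 10⁻³ = 58.72 kg/d removed.
P_X = Y_obs · Q(S₀ − S) = 0.2256 × 58.72 = 13.25 kg VSS/d.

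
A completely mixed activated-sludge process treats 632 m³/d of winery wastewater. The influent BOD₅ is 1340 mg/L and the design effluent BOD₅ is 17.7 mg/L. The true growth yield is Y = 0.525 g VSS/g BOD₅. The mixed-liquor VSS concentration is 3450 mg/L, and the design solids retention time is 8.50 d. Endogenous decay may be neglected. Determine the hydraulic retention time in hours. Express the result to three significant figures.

V·X = Y·Q·ΔS·θ_c gives V = 0.525 × 632 × (1340 − 17.7) × 8.50 / 3450 = 1081 m³.
HRT = V/Q = 1081 m³ / 632 m³·d⁻¹ = 1.710 d × 24 = 41.05 h.

τ ≈ 41.0 h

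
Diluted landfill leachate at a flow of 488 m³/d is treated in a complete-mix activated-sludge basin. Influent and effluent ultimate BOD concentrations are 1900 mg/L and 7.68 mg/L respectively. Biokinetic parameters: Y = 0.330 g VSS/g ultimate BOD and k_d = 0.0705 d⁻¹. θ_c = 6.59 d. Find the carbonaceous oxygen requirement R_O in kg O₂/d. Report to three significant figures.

Observed yield with endogenous decay: Y_obs = Y / (1 + k_d·θ_c) = 0.330 / (1 + 0.0705 × 6.59) = 0.330 / 1.465 = 0.2253 g VSS/g ultimate BOD.
Mass of ultimate BOD removed per day: Q(S₀ − S) = 488 × 1892 g/m³ = 923.5 kg/d.
Biomass synthesised: P_X = Y_obs × 923.5 = 208.1 kg VSS/d.
R_O = Q·ΔS − 1.42 P_X = 923.5 − 295.5 = 628.0 kg O₂/d.

R_O ≈ 628 kg O₂/d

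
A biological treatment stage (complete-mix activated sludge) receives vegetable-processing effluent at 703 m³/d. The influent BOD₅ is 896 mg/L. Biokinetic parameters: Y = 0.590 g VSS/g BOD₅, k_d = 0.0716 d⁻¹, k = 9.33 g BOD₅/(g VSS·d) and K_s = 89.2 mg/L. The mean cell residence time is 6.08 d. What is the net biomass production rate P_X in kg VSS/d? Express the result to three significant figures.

P_X ≈ 258 kg VSS/d

From the Monod/SRT balance for a CMAS, S = K_s·(1+k_d θ_c)/[θ_c·(Y k − k_d) − 1] = 89.2 × (1 + 0.0716 × 6.08) / [6.08 × (0.590 × 9.33 − 0.0716) − 1] = 128.0 / 32.03 = 3.997 mg/L.
Y_obs = Y / (1 + k_d θ_c) = 0.590 / (1 + 0.0716 × 6.08) = 0.590 / 1.435 = 0.4111.
ΔS = 896 − 4.00 = 892.0 mg/L, so the substrate removal rate is 703 × 892.0/1000 = 627.1 kg BOD₅/d.
Net biomass production P_X = Y_obs × Q·(S₀ − S) = 0.4111 × 627.1 = 257.8 kg VSS/d.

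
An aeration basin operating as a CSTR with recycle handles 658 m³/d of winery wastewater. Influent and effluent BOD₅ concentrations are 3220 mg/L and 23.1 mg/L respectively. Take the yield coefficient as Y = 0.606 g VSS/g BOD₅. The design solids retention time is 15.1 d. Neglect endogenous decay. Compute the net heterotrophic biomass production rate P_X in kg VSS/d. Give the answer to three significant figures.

No decay correction is needed, so Y_obs = Y = 0.606.
Mass of BOD₅ removed per day: Q(S₀ − S) = 658 × 3197 g/m³ = 2104 kg/d.
Net biomass production P_X = Y_obs × Q·(S₀ − S) = 0.6060 × 2104 = 1275 kg VSS/d.

P_X ≈ 1270 kg VSS/d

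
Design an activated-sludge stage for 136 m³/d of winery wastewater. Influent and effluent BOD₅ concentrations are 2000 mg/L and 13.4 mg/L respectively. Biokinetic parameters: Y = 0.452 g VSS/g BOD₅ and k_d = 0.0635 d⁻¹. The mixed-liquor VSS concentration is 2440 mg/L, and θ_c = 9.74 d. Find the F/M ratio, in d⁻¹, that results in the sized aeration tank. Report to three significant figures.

F/M ≈ 0.370 d⁻¹

Rearranging the biomass balance for a CMAS with decay, V = Y·Q·ΔS·θ_c / [X·(1+k_d θ_c)] = 0.452 × 136 × (2000 − 13.4) × 9.74 / [2440 × (1 + 0.0635 × 9.74)] = 1.19×10^6 / 3949 = 301.2 m³.
F/M = applied load / biomass = Q·S₀/(V·X) = 136 × 2000 / (301.2 × 2440) = 0.3701 d⁻¹.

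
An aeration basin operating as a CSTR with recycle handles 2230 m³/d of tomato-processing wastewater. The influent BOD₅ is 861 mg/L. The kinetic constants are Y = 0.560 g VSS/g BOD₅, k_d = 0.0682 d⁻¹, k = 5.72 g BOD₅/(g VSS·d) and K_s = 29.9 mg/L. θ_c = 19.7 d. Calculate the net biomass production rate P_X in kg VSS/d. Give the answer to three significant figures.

P_X ≈ 458 kg VSS/d

Effluent substrate depends only on kinetics and SRT: S = K_s(1 + k_d θ_c) / [θ_c(Yk − k_d) − 1] = 29.9 × (1 + 0.0682 × 19.7) / [19.7 × (0.560 × 5.72 − 0.0682) − 1] = 70.07 / 60.76 = 1.153 mg/L.
Correct the yield for decay: Y_obs = Y/(1 + k_d θ_c) = 0.560 / (1 + 0.0682 × 19.7) = 0.560 / 2.344 = 0.2390.
Mass of BOD₅ removed per day: Q(S₀ − S) = 2230 × 859.9 g/m³ = 1917 kg/d.
Net biomass production P_X = Y_obs × Q·(S₀ − S) = 0.2390 × 1917 = 458.2 kg VSS/d.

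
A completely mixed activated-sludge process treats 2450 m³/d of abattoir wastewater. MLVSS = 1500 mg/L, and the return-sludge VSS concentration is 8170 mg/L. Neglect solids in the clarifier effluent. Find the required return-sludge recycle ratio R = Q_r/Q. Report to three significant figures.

Solids balance on the clarifier gives (1+R)X = R·X_r, so R = X/(X_r − X) = 1500 / (8170 − 1500) = 0.2249.

R ≈ 0.225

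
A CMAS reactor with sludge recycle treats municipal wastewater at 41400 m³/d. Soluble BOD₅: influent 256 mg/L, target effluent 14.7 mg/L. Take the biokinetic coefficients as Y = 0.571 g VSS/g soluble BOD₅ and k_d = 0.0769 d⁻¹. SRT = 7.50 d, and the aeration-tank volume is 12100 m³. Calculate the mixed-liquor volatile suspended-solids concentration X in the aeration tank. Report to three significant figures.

X = Y·Q·ΔS·θ_c / [V·(1 + k_d θ_c)] = 0.571 × 41400 × (256 − 14.7) × 7.50 / [12100 × (1 + 0.0769 × 7.50)] = 2242 mg/L.

X ≈ 2240 mg/L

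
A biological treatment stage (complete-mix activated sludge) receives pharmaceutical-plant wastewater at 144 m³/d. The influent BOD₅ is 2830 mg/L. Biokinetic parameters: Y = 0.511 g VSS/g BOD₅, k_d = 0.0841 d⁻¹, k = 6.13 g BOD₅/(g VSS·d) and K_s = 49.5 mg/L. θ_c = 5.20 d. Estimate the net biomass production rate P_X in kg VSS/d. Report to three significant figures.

P_X ≈ 145 kg VSS/d

From the Monod/SRT balance for a CMAS, S = K_s·(1+k_d θ_c)/[θ_c·(Y k − k_d) − 1] = 49.5 × (1 + 0.0841 × 5.20) / [5.20 × (0.511 × 6.13 − 0.0841) − 1] = 71.15 / 14.85 = 4.791 mg/L.
Correct the yield for decay: Y_obs = Y/(1 + k_d θ_c) = 0.511 / (1 + 0.0841 × 5.20) = 0.511 / 1.437 = 0.3555.
ΔS = 2830 − 4.79 = 2825 mg/L, so the substrate removal rate is 144 × 2825/1000 = 406.8 kg BOD₅/d.
Biomass produced: P_X = Y_obs·Q·ΔS = 0.3555 × 406.8 ≈ 144.6 kg VSS/d.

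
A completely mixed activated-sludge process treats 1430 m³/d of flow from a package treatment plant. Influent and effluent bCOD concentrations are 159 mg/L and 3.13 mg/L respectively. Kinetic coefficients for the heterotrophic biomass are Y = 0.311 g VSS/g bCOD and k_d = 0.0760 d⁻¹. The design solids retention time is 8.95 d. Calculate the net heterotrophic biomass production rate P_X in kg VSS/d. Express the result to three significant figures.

P_X ≈ 41.3 kg VSS/d

Observed yield with endogenous decay: Y_obs = Y / (1 + k_d·θ_c) = 0.311 / (1 + 0.0760 × 8.95) = 0.311 / 1.680 = 0.1851 g VSS/g bCOD.
Q·(S₀ − S) = 1430 × (159 − 3.13) × 10⁻³ = 222.9 kg/d removed.
So the net sludge growth is P_X = 0.1851 × 222.9 = 41.26 kg VSS/d.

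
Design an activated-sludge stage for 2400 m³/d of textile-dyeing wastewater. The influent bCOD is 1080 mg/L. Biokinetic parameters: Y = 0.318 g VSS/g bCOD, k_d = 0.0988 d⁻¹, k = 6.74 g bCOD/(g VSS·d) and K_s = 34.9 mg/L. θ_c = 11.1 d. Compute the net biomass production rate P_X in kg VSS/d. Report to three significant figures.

P_X ≈ 392 kg VSS/d

From the Monod/SRT balance for a CMAS, S = K_s·(1+k_d θ_c)/[θ_c·(Y k − k_d) − 1] = 34.9 × (1 + 0.0988 × 11.1) / [11.1 × (0.318 × 6.74 − 0.0988) − 1] = 73.17 / 21.69 = 3.373 mg/L.
Y_obs = Y / (1 + k_d θ_c) = 0.318 / (1 + 0.0988 × 11.1) = 0.318 / 2.097 = 0.1517.
Q·(S₀ − S) = 2400 × (1080 − 3.37) × 10⁻³ = 2584 kg/d removed.
So the net sludge growth is P_X = 0.1517 × 2584 = 391.9 kg VSS/d.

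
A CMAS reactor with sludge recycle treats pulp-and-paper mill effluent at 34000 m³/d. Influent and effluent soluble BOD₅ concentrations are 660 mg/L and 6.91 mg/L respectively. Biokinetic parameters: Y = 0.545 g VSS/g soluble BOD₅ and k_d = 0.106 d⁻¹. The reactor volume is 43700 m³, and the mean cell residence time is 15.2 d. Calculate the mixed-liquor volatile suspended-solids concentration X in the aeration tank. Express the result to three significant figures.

X ≈ 1610 mg/L

Solving the biomass balance for X: X = Y Q (S₀−S) θ_c / [V (1+k_d θ_c)] = 0.545 × 34000 × (660 − 6.91) × 15.2 / [43700 × (1 + 0.106 × 15.2)] = 1612 mg/L.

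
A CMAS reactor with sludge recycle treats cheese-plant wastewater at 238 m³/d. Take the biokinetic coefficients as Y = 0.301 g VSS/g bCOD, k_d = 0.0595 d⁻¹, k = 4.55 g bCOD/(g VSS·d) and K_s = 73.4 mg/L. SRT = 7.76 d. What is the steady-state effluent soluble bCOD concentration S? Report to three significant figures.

S ≈ 11.7 mg/L

For a completely mixed reactor with recycle the Lawrence–McCarty relation gives S = K_s·(1 + k_d·θ_c) / [θ_c·(Y·k − k_d) − 1] = 73.4 × (1 + 0.0595 × 7.76) / [7.76 × (0.301 × 4.55 − 0.0595) − 1] = 107.3 / 9.166 = 11.71 mg/L.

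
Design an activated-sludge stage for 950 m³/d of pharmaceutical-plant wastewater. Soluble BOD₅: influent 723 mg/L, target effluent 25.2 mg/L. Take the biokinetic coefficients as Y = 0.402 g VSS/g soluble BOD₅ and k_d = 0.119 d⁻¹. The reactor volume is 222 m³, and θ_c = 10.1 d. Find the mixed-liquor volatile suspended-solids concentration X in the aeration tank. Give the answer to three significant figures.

X ≈ 5510 mg/L

X = Y·Q·ΔS·θ_c / [V·(1 + k_d θ_c)] = 0.402 × 950 × (723 − 25.2) × 10.1 / [222 × (1 + 0.119 × 10.1)] = 5506 mg/L.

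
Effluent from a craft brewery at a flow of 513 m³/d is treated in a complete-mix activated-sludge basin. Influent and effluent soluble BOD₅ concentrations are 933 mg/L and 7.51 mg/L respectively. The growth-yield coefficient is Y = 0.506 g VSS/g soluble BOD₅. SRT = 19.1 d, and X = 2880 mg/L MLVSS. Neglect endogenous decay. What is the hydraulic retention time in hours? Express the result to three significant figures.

V·X = Y·Q·ΔS·θ_c gives V = 0.506 × 513 × (933 − 7.51) × 19.1 / 2880 = 1593 m³.
HRT = V/Q = 1593 m³ / 513 m³·d⁻¹ = 3.106 d × 24 = 74.54 h.

τ ≈ 74.5 h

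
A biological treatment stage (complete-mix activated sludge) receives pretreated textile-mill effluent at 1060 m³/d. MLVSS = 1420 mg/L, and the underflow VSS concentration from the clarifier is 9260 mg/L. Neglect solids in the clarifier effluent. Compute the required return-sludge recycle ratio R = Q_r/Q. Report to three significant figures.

R ≈ 0.181

Mass balance around the secondary clarifier (neglecting effluent solids): R = X / (X_r − X) = 1420 / (9260 − 1420) = 0.1811.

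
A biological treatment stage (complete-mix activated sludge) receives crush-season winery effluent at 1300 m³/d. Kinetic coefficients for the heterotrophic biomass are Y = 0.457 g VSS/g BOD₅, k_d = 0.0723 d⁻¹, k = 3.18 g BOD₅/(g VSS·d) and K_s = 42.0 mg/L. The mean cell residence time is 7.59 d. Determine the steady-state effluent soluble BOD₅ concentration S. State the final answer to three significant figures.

S ≈ 6.86 mg/L

Effluent substrate depends only on kinetics and SRT: S = K_s(1 + k_d θ_c) / [θ_c(Yk − k_d) − 1] = 42.0 × (1 + 0.0723 × 7.59) / [7.59 × (0.457 × 3.18 − 0.0723) − 1] = 65.05 / 9.481 = 6.861 mg/L.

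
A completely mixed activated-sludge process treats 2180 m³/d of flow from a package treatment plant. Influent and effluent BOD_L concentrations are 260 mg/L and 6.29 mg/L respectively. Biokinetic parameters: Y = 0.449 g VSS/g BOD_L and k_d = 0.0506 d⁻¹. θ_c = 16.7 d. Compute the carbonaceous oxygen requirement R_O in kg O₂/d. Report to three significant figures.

R_O ≈ 362 kg O₂/d

Y_obs = Y / (1 + k_d θ_c) = 0.449 / (1 + 0.0506 × 16.7) = 0.449 / 1.845 = 0.2434.
Q·(S₀ − S) = 2180 × (260 − 6.29) × 10⁻³ = 553.1 kg/d removed.
Biomass synthesised: P_X = Y_obs × 553.1 = 134.6 kg VSS/d.
Carbonaceous O₂ demand = substrate oxidised − cell-mass equivalent = 553.1 − 1.42 × 134.6 = 362.0 kg O₂/d.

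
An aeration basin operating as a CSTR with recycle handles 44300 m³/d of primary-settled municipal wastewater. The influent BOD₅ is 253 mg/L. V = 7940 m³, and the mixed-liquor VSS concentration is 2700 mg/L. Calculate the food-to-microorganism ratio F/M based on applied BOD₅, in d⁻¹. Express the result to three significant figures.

F/M = Q·S₀ / (V·X) = 44300 × 253 / (7940 × 2700) = 0.5228 g BOD₅·(g VSS·d)⁻¹.

F/M ≈ 0.523 d⁻¹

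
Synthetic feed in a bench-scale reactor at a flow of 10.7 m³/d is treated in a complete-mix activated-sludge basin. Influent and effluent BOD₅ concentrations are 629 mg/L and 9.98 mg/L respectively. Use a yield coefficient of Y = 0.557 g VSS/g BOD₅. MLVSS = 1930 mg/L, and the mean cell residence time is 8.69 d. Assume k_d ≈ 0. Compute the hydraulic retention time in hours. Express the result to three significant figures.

τ ≈ 37.3 h

V·X = Y·Q·ΔS·θ_c gives V = 0.557 × 10.7 × (629 − 9.98) × 8.69 / 1930 = 16.61 m³.
HRT = V/Q = 16.61 m³ / 10.7 m³·d⁻¹ = 1.552 d × 24 = 37.26 h.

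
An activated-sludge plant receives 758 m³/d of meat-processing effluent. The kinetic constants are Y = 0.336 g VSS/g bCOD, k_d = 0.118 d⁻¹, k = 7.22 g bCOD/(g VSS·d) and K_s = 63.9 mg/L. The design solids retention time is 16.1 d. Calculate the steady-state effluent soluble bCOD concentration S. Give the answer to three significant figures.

From the Monod/SRT balance for a CMAS, S = K_s·(1+k_d θ_c)/[θ_c·(Y k − k_d) − 1] = 63.9 × (1 + 0.118 × 16.1) / [16.1 × (0.336 × 7.22 − 0.118) − 1] = 185.3 / 36.16 = 5.125 mg/L.

S ≈ 5.12 mg/L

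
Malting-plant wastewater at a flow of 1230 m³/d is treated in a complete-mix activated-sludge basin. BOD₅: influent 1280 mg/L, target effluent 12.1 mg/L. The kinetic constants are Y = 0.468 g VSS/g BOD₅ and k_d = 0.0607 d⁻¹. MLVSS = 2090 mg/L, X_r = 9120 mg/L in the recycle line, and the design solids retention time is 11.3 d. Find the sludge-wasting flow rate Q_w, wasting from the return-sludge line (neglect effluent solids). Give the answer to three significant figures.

Q_w ≈ 47.5 m³/d

Steady-state biomass mass balance: V·X·(1 + k_d·θ_c) = Y·Q·(S₀ − S)·θ_c, so V = 0.468 × 1230 × (1280 − 12.1) × 11.3 / [2090 × (1 + 0.0607 × 11.3)] = 8.25×10^6 / 3524 = 2341 m³.
θ_c = V·X/(Q_w·X_r) when wasting from the recycle, so Q_w = V·X/(θ_c·X_r) = 2341 × 2090 / (11.3 × 9120) = 47.47 m³/d.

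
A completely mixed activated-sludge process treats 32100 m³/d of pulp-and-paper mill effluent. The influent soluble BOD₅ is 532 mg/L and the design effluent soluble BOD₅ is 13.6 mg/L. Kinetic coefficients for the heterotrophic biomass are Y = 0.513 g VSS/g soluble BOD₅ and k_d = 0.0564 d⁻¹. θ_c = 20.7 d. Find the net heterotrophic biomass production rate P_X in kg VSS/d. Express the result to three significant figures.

Correct the yield for decay: Y_obs = Y/(1 + k_d θ_c) = 0.513 / (1 + 0.0564 × 20.7) = 0.513 / 2.167 = 0.2367.
Mass of soluble BOD₅ removed per day: Q(S₀ − S) = 32100 × 518.4 g/m³ = 16641 kg/d.
So the net sludge growth is P_X = 0.2367 × 16641 = 3939 kg VSS/d.

P_X ≈ 3940 kg VSS/d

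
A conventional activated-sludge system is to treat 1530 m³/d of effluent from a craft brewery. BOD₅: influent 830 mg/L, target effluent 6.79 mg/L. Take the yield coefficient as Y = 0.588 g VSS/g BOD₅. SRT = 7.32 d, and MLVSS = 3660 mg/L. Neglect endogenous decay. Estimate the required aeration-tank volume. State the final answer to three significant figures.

V ≈ 1480 m³

Biomass mass balance (decay neglected): V·X = Y·Q·(S₀ − S)·θ_c, so V = 0.588 × 1530 × (830 − 6.79) × 7.32 / 3660 = 1481 m³.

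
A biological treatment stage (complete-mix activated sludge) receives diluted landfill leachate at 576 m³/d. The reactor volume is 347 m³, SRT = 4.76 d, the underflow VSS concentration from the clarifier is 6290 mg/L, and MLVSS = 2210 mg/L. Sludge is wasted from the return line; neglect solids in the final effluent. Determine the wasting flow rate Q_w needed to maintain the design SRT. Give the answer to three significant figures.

Q_w ≈ 25.6 m³/d

Wasting from the return line (neglecting effluent solids): Q_w = V·X / (θ_c·X_r) = 347.0 × 2210 / (4.76 × 6290) = 25.61 m³/d.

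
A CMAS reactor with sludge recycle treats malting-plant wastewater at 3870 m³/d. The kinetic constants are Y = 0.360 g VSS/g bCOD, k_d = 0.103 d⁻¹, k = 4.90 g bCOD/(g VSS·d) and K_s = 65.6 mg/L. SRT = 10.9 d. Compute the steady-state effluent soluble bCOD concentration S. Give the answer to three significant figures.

S ≈ 8.14 mg/L

For a completely mixed reactor with recycle the Lawrence–McCarty relation gives S = K_s·(1 + k_d·θ_c) / [θ_c·(Y·k − k_d) − 1] = 65.6 × (1 + 0.103 × 10.9) / [10.9 × (0.360 × 4.90 − 0.103) − 1] = 139.2 / 17.10 = 8.141 mg/L.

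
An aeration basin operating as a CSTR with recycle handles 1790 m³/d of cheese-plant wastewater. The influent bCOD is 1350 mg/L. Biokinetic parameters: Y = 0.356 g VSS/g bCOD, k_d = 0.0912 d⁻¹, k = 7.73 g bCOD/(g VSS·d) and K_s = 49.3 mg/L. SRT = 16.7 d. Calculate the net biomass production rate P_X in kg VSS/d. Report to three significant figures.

Effluent substrate depends only on kinetics and SRT: S = K_s(1 + k_d θ_c) / [θ_c(Yk − k_d) − 1] = 49.3 × (1 + 0.0912 × 16.7) / [16.7 × (0.356 × 7.73 − 0.0912) − 1] = 124.4 / 43.43 = 2.864 mg/L.
Y_obs = Y / (1 + k_d θ_c) = 0.356 / (1 + 0.0912 × 16.7) = 0.356 / 2.523 = 0.1411.
Mass of bCOD removed per day: Q(S₀ − S) = 1790 × 1347 g/m³ = 2411 kg/d.
So the net sludge growth is P_X = 0.1411 × 2411 = 340.2 kg VSS/d.

P_X ≈ 340 kg VSS/d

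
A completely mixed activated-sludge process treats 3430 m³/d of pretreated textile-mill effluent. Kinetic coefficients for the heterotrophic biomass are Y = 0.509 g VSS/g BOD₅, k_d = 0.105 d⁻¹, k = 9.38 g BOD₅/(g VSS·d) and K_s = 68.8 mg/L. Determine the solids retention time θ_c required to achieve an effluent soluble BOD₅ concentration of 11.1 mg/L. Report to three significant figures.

θ_c ≈ 1.79 d

From 1/θ_c = Y·k·S/(K_s + S) − k_d: Y·k·S/(K_s+S) = 0.509 × 9.38 × 11.1 / (68.8 + 11.1) = 0.6633 d⁻¹.
θ_c = 1/(μ − k_d) = 1/(0.6633 − 0.105) = 1/0.5583 = 1.791 d.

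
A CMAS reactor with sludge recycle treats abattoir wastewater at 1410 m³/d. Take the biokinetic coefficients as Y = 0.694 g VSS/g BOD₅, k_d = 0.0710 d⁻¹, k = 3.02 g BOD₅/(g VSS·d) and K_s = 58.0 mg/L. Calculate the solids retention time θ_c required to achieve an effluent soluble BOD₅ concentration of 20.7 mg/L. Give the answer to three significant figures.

θ_c ≈ 2.08 d

From 1/θ_c = Y·k·S/(K_s + S) − k_d: Y·k·S/(K_s+S) = 0.694 × 3.02 × 20.7 / (58.0 + 20.7) = 0.5513 d⁻¹.
Then 1/θ_c = μ − k_d = 0.5513 − 0.0710 = 0.4803 d⁻¹, giving θ_c = 2.082 d.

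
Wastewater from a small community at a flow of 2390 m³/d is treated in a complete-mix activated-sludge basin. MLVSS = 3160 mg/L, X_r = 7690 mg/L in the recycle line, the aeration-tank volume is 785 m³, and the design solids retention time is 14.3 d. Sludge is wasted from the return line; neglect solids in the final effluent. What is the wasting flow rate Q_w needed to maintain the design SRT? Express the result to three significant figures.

Wasting from the return line (neglecting effluent solids): Q_w = V·X / (θ_c·X_r) = 785.0 × 3160 / (14.3 × 7690) = 22.56 m³/d.

Q_w ≈ 22.6 m³/d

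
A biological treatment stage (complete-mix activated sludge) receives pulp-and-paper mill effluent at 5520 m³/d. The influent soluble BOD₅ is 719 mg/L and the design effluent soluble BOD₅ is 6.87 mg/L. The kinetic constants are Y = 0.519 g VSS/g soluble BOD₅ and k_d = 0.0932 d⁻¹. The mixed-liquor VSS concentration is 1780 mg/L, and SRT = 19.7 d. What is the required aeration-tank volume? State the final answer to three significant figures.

V ≈ 7960 m³

From the SRT design equation V = Y Q (S₀−S) θ_c / [X (1 + k_d θ_c)] = 0.519 × 5520 × (719 − 6.87) × 19.7 / [1780 × (1 + 0.0932 × 19.7)] = 4.02×10^7 / 5048 = 7962 m³.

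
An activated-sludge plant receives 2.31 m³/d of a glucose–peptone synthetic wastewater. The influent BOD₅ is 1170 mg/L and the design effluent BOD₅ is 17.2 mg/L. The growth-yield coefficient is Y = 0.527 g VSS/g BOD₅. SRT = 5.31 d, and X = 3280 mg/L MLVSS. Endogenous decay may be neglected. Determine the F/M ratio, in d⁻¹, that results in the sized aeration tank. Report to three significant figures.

Biomass mass balance (decay neglected): V·X = Y·Q·(S₀ − S)·θ_c, so V = 0.527 × 2.31 × (1170 − 17.2) × 5.31 / 3280 = 2.272 m³.
Food-to-microorganism ratio F/M = Q S₀ / (V X) = 2.31 × 1170 / (2.272 × 3280) = 0.3627 d⁻¹.

F/M ≈ 0.363 d⁻¹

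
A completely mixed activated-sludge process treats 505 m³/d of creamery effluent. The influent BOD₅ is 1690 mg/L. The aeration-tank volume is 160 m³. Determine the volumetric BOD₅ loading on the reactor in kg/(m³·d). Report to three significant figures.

L_v ≈ 5.33 kg BOD₅/(m³·d)

Volumetric loading L_v = Q·S₀ / V = 505 × 1690 g/m³ / 160.0 m³ = 5334 g/(m³·d) = 5.334 kg BOD₅/(m³·d).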